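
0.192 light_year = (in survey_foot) 5.96e+15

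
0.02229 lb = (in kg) 0.01011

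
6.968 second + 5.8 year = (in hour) 5.081e+04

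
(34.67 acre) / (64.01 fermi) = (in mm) 2.192e+21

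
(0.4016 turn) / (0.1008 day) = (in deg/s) 0.0166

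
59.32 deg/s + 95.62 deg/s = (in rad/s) 2.704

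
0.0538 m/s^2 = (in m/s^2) 0.0538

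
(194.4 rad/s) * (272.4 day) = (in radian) 4.575e+09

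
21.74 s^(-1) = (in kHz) 0.02174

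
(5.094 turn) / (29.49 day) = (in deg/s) 0.0007197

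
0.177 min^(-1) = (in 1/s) 0.00295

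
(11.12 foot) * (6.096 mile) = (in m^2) 3.325e+04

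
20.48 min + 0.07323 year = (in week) 3.82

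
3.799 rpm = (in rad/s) 0.3978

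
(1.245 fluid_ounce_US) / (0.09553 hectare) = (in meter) 3.854e-08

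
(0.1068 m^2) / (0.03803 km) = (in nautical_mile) 1.516e-06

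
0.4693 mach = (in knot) 310.6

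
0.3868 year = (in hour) 3388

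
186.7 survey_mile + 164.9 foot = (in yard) 3.286e+05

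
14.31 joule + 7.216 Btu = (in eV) 4.761e+22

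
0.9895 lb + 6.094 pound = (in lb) 7.083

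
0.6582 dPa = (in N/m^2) 0.06582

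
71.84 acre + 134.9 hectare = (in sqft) 1.765e+07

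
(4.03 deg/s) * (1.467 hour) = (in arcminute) 1.277e+06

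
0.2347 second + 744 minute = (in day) 0.5167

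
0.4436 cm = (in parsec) 1.438e-19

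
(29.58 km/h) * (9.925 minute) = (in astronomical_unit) 3.271e-08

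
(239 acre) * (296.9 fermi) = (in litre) 0.0002872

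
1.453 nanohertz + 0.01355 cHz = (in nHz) 1.355e+05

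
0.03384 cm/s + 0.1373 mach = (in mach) 0.1373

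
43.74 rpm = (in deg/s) 262.4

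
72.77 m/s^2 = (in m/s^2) 72.77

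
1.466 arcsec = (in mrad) 0.007107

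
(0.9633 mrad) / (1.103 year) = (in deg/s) 1.587e-09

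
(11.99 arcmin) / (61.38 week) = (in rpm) 8.972e-10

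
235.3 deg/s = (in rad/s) 4.107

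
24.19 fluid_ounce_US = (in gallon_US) 0.189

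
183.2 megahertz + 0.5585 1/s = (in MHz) 183.2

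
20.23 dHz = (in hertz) 2.023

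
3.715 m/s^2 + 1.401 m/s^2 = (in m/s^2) 5.116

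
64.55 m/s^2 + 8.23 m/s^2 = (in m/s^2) 72.78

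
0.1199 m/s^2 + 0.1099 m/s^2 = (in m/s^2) 0.2298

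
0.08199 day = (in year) 0.0002246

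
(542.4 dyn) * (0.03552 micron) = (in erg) 0.001927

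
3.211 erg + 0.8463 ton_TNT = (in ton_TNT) 0.8463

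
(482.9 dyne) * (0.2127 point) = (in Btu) 3.434e-10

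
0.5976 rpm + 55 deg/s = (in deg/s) 58.59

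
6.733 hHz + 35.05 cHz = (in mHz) 6.737e+05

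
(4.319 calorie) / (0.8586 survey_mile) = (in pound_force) 0.00294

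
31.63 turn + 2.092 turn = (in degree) 1.214e+04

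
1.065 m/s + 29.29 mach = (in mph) 2.231e+04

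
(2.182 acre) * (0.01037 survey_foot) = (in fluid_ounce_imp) 9.823e+05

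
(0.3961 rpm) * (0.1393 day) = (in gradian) 3.178e+04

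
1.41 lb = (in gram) 639.6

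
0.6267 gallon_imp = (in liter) 2.849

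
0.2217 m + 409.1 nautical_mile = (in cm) 7.577e+07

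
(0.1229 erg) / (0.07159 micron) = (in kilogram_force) 0.01751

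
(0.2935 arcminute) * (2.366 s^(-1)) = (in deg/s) 0.01157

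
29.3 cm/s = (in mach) 0.0008605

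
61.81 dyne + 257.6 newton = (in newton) 257.6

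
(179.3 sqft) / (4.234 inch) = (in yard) 169.4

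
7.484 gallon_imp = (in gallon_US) 8.988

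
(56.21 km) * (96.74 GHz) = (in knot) 1.057e+16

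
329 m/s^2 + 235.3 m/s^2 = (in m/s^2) 564.3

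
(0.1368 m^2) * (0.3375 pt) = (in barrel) 0.0001024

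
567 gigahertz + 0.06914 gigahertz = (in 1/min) 3.402e+13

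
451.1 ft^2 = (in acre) 0.01036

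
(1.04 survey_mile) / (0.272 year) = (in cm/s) 0.01951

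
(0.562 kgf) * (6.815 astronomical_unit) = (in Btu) 5.326e+09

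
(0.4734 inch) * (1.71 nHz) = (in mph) 4.6e-11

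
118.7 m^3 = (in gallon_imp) 2.611e+04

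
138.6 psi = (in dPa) 9.556e+06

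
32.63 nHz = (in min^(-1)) 1.958e-06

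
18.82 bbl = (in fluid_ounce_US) 1.012e+05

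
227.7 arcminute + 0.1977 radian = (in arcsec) 5.444e+04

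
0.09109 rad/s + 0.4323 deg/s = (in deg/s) 5.651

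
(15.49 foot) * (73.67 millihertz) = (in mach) 0.001022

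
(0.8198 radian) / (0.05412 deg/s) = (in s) 867.9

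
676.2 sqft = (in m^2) 62.82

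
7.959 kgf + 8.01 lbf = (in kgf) 11.59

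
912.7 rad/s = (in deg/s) 5.229e+04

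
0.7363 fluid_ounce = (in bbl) 0.000137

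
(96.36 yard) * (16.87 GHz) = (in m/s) 1.486e+12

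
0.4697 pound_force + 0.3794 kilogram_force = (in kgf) 0.5925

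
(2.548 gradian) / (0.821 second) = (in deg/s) 2.793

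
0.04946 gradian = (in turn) 0.0001236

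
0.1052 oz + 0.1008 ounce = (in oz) 0.206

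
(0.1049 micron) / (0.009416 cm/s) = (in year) 3.533e-11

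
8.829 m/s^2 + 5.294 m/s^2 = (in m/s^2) 14.12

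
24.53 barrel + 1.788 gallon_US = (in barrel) 24.57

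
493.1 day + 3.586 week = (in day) 518.2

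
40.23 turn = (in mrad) 2.528e+05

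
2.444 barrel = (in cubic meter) 0.3886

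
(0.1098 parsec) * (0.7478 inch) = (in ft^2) 6.927e+14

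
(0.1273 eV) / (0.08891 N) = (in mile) 1.425e-22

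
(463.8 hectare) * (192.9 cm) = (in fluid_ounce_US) 3.025e+11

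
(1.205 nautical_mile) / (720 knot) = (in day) 6.973e-05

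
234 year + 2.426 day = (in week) 1.22e+04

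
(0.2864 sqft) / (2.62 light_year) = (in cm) 1.073e-16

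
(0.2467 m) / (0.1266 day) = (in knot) 4.384e-05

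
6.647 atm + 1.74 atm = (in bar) 8.498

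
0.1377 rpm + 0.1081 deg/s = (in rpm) 0.1557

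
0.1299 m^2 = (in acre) 3.21e-05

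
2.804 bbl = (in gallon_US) 117.8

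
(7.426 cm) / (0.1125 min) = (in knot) 0.02139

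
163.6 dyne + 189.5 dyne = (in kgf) 0.0003601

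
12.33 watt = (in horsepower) 0.01653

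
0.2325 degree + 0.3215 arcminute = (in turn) 0.0006607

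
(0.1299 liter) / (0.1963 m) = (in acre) 1.635e-07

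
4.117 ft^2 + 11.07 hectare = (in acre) 27.35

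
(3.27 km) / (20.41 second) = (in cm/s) 1.602e+04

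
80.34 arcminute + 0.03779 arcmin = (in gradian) 1.488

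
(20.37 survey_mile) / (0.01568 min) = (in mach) 102.3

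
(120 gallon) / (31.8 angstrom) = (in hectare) 1.428e+04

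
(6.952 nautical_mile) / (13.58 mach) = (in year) 8.829e-08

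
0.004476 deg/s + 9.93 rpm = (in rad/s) 1.04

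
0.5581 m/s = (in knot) 1.085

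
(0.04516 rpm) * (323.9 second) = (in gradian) 97.52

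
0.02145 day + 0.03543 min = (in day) 0.02147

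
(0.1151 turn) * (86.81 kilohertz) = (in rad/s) 6.278e+04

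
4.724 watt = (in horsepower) 0.006335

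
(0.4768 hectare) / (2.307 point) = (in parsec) 1.899e-10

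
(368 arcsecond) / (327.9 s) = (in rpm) 5.196e-05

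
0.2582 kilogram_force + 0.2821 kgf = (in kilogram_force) 0.5403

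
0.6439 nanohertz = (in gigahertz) 6.439e-19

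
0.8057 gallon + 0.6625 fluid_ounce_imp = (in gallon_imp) 0.675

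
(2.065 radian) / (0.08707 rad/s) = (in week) 3.921e-05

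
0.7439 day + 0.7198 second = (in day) 0.7439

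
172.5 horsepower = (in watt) 1.286e+05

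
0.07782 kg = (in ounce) 2.745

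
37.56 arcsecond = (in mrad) 0.1821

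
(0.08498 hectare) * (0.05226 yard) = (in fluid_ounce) 1.373e+06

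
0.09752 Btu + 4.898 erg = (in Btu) 0.09752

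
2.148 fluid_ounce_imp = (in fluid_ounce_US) 2.064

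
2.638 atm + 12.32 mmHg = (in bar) 2.689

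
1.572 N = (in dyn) 1.572e+05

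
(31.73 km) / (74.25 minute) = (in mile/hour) 15.93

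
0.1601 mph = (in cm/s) 7.157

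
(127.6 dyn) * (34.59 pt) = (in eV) 9.718e+13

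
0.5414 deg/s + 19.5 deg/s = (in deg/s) 20.04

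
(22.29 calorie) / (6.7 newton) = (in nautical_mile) 0.007516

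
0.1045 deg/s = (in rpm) 0.01742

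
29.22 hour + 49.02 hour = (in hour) 78.24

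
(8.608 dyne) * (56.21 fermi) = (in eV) 30.2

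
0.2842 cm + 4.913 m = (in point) 1.393e+04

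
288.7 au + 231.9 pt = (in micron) 4.319e+19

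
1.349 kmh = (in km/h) 1.349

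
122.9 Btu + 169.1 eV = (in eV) 8.093e+23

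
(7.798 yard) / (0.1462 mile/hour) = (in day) 0.001263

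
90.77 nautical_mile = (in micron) 1.681e+11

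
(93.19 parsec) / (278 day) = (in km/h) 4.31e+11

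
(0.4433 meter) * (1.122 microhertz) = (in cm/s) 4.974e-05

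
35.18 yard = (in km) 0.03217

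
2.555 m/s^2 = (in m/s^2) 2.555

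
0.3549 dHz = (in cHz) 3.549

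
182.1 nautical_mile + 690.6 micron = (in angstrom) 3.372e+15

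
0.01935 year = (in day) 7.063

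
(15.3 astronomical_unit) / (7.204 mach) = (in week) 1543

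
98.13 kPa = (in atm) 0.9685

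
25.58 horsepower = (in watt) 1.908e+04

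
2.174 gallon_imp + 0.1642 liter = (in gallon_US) 2.654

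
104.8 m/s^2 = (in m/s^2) 104.8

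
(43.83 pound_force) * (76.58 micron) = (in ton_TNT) 3.568e-12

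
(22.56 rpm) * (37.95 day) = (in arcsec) 1.598e+12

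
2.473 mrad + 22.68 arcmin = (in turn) 0.001444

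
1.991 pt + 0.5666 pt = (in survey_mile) 5.606e-07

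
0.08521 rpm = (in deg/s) 0.5113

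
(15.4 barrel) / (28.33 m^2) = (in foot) 0.2835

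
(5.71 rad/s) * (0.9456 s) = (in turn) 0.8593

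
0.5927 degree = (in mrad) 10.34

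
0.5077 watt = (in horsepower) 0.0006808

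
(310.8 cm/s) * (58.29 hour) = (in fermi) 6.522e+20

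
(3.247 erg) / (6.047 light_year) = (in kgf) 5.788e-25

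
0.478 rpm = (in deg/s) 2.868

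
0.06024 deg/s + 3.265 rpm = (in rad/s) 0.343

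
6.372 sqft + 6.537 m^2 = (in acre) 0.001762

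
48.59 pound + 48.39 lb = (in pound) 96.98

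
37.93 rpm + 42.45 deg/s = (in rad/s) 4.713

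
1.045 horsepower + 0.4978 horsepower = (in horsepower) 1.543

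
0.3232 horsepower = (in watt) 241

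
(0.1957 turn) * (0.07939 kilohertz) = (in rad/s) 97.62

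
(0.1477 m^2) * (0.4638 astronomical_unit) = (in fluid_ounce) 3.465e+14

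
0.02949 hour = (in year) 3.366e-06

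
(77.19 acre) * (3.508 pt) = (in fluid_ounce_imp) 1.361e+07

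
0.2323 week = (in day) 1.626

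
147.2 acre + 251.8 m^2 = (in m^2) 5.959e+05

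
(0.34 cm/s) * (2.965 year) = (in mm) 3.179e+08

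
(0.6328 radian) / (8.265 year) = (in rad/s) 2.428e-09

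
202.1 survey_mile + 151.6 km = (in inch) 1.877e+07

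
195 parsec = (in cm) 6.017e+20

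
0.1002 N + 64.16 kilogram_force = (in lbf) 141.5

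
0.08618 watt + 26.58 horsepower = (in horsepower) 26.58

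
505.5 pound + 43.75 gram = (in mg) 2.293e+08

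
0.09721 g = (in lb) 0.0002143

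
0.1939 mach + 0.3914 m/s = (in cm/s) 6641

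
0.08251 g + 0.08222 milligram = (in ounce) 0.002913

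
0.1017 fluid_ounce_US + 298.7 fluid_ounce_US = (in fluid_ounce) 298.8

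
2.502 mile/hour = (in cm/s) 111.8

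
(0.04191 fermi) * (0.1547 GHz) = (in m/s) 6.483e-09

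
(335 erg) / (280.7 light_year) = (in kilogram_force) 1.286e-24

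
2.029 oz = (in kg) 0.05752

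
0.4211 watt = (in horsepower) 0.0005647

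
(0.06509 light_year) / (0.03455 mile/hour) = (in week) 6.592e+10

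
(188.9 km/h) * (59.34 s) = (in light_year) 3.291e-13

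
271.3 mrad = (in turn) 0.04318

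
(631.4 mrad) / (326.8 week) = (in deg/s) 1.83e-07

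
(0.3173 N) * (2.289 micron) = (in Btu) 6.884e-10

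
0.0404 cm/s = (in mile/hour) 0.0009037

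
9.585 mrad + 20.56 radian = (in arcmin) 7.071e+04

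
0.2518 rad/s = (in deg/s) 14.43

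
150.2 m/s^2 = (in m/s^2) 150.2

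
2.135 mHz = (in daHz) 0.0002135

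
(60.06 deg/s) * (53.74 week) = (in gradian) 2.169e+09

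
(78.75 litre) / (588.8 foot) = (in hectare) 4.388e-08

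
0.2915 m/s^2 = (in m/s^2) 0.2915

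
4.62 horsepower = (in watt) 3445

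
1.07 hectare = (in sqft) 1.152e+05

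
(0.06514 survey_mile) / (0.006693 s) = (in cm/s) 1.566e+06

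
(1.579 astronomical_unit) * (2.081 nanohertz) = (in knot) 955.5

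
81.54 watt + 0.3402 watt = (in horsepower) 0.1098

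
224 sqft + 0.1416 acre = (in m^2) 593.8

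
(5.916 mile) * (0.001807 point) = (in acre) 1.5e-06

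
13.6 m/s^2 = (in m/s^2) 13.6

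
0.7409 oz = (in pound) 0.04631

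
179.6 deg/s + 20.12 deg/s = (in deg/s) 199.7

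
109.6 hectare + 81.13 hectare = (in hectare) 190.7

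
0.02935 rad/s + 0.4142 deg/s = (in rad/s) 0.03658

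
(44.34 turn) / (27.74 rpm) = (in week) 0.0001586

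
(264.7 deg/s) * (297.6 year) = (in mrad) 4.336e+13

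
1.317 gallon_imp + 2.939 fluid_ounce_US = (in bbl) 0.03821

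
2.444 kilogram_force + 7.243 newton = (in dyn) 3.121e+06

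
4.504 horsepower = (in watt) 3359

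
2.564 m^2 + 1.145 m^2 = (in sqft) 39.92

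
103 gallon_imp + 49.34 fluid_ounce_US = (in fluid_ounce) 1.588e+04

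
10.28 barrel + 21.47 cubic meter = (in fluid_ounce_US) 7.813e+05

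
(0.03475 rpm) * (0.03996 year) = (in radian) 4586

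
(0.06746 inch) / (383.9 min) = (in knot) 1.446e-07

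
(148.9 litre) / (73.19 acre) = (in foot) 1.649e-06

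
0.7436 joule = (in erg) 7.436e+06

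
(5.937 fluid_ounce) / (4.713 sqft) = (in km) 4.01e-07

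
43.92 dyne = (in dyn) 43.92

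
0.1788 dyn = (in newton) 1.788e-06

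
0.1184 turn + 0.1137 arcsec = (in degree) 42.62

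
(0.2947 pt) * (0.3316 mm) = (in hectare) 3.447e-12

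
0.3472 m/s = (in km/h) 1.25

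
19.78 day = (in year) 0.05419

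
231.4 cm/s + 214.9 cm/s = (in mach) 0.01311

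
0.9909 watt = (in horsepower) 0.001329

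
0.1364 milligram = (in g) 0.0001364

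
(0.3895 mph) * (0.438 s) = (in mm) 76.27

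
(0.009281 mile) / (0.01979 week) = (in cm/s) 0.1248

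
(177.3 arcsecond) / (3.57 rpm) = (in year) 7.291e-11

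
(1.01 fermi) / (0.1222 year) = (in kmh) 9.435e-22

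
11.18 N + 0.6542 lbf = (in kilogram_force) 1.437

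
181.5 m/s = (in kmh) 653.4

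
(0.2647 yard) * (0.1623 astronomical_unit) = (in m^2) 5.877e+09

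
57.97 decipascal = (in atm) 5.721e-05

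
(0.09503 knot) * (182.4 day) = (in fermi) 7.704e+20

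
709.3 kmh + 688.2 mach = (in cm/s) 2.345e+07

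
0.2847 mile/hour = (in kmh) 0.4582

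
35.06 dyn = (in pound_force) 7.882e-05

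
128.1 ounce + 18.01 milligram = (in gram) 3632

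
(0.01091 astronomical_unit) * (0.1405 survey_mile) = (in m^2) 3.69e+11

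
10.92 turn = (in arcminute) 2.359e+05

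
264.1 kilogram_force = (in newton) 2590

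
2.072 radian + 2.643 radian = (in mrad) 4715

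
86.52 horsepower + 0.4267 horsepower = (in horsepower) 86.95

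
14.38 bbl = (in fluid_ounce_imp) 8.046e+04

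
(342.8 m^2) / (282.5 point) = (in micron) 3.44e+09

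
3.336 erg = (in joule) 3.336e-07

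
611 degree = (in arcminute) 3.666e+04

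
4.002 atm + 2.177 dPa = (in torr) 3042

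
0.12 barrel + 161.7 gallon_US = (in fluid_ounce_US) 2.134e+04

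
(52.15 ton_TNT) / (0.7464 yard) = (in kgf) 3.26e+10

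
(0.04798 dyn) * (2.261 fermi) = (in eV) 0.006771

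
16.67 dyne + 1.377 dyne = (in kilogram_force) 1.84e-05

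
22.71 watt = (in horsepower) 0.03045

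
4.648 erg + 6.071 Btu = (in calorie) 1531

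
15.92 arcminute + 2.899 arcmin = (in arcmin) 18.82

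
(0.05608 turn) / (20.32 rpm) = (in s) 0.1656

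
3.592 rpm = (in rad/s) 0.3762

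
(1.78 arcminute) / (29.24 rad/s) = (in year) 5.615e-13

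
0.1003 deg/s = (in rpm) 0.01672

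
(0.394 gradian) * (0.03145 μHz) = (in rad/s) 1.946e-10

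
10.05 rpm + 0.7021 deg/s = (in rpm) 10.17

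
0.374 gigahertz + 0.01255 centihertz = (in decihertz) 3.74e+09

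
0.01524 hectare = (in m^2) 152.4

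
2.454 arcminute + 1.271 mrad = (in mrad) 1.985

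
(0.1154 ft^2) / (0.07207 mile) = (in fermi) 9.243e+10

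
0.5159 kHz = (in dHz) 5159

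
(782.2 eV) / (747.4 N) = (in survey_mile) 1.042e-22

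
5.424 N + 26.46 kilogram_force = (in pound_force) 59.55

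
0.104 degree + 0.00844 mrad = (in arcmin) 6.269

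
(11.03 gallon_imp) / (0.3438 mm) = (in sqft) 1570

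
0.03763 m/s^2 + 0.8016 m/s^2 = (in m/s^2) 0.8392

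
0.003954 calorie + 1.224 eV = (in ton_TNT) 3.954e-12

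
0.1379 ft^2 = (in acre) 3.166e-06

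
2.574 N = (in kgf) 0.2625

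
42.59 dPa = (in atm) 4.203e-05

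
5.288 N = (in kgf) 0.5392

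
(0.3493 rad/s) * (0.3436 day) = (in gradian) 6.602e+05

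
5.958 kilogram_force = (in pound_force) 13.14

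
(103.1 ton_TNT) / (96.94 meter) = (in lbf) 1e+09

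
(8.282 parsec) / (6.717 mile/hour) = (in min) 1.418e+15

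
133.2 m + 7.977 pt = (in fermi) 1.332e+17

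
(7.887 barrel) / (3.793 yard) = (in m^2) 0.3615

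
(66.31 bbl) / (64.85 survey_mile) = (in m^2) 0.000101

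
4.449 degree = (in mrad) 77.65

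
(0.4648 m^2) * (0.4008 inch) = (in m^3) 0.004732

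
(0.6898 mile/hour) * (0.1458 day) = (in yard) 4248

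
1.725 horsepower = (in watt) 1286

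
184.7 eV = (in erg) 2.959e-10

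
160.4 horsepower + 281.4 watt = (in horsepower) 160.8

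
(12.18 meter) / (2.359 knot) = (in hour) 0.002788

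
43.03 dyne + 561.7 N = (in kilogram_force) 57.28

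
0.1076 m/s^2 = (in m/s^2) 0.1076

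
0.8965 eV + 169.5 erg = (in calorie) 4.051e-06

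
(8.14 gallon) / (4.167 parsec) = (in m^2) 2.396e-19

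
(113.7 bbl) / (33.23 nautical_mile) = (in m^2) 0.0002937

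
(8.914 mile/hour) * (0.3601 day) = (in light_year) 1.31e-11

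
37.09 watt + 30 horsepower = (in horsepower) 30.05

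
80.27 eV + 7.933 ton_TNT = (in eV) 2.072e+29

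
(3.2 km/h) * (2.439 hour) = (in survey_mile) 4.85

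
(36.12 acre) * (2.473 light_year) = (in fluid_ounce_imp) 1.204e+26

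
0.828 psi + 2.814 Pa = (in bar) 0.05712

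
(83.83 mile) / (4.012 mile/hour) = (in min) 1254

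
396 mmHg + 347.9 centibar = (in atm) 3.955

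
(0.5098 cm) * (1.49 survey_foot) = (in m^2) 0.002315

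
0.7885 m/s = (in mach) 0.002316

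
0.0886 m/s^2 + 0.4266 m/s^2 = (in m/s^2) 0.5152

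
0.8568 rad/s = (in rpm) 8.182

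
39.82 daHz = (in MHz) 0.0003982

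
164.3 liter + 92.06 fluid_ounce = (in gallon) 44.12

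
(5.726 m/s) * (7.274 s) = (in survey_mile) 0.02588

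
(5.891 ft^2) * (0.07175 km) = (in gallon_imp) 8638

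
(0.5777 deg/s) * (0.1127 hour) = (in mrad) 4091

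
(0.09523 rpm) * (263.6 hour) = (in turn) 1506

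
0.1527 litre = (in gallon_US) 0.04034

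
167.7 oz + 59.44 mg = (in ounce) 167.7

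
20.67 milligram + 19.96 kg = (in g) 1.996e+04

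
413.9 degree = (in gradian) 459.9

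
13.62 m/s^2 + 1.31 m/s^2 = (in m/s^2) 14.93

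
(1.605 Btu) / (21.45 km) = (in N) 0.07894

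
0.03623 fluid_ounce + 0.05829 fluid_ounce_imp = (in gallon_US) 0.0007206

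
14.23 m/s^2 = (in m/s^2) 14.23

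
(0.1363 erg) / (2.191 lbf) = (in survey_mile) 8.69e-13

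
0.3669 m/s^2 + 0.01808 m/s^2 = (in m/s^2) 0.385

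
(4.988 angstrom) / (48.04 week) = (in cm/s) 1.717e-15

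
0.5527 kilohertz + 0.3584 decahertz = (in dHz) 5563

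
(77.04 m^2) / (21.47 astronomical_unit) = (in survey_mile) 1.49e-14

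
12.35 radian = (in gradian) 786.2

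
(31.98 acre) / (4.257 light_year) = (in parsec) 1.041e-28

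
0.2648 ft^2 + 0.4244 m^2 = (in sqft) 4.833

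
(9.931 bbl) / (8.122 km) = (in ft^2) 0.002092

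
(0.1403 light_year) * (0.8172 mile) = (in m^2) 1.746e+18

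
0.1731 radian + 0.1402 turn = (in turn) 0.1677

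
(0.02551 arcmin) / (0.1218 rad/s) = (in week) 1.007e-10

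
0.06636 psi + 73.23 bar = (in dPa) 7.323e+07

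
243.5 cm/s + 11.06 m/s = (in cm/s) 1350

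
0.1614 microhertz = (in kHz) 1.614e-10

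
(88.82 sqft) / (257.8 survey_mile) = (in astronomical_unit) 1.329e-16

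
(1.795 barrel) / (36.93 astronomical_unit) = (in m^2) 5.166e-14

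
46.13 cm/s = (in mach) 0.001355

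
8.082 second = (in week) 1.336e-05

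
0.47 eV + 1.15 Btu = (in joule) 1213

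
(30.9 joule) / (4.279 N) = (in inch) 284.3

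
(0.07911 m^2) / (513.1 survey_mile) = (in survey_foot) 3.143e-07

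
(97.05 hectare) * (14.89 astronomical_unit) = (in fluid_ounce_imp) 7.608e+22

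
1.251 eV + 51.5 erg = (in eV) 3.214e+13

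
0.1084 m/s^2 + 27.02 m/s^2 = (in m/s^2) 27.13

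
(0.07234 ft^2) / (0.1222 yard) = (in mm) 60.15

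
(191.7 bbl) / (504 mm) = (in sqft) 650.9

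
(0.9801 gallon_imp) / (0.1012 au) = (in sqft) 3.168e-12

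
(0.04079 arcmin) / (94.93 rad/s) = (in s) 1.25e-07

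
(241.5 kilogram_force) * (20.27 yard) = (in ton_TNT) 1.049e-05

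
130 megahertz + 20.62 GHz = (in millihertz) 2.075e+13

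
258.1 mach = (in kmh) 3.164e+05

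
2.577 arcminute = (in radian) 0.0007496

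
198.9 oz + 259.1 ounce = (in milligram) 1.298e+07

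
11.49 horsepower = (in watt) 8568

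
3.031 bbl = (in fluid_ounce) 1.629e+04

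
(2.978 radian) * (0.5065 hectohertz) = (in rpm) 1440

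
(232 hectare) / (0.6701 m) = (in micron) 3.462e+12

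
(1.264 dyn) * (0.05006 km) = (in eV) 3.949e+15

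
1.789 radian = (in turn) 0.2847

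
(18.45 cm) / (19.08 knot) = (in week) 3.108e-08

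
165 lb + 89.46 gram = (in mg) 7.493e+07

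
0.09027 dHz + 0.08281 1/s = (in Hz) 0.09184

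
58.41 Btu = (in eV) 3.846e+23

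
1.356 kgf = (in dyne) 1.33e+06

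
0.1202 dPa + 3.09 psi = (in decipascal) 2.13e+05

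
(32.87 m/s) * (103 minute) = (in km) 203.1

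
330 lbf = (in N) 1468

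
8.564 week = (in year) 0.1642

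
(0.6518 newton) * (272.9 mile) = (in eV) 1.787e+24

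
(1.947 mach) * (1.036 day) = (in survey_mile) 3.687e+04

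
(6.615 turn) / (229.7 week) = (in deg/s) 1.714e-05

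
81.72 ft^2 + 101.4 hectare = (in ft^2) 1.091e+07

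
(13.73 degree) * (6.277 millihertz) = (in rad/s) 0.001504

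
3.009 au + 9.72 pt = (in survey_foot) 1.477e+12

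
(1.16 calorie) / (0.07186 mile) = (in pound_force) 0.009435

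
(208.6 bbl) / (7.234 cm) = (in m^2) 458.5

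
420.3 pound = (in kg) 190.6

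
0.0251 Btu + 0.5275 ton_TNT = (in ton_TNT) 0.5275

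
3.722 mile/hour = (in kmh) 5.99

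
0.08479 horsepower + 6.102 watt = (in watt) 69.33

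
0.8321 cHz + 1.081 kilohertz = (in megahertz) 0.001081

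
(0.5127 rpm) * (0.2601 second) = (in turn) 0.002223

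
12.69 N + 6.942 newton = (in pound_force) 4.413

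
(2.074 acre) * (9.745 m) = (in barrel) 5.145e+05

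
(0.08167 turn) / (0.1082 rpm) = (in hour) 0.01258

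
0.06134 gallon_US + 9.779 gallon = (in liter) 37.25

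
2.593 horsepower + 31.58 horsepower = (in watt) 2.548e+04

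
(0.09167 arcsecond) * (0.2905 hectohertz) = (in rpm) 0.0001233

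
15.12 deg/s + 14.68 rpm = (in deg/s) 103.2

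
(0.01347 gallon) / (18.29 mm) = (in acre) 6.889e-07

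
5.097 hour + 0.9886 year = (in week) 51.58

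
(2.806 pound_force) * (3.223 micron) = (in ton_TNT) 9.615e-15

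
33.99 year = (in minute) 1.787e+07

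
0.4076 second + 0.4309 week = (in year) 0.008264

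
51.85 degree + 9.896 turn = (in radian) 63.08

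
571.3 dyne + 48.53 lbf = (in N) 215.9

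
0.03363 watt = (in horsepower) 4.51e-05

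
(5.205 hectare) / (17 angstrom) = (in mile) 1.902e+10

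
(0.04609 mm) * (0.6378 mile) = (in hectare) 4.731e-06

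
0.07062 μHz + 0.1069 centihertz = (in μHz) 1069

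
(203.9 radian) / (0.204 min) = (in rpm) 159.1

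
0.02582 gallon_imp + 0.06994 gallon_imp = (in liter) 0.4353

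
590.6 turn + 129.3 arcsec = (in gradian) 2.362e+05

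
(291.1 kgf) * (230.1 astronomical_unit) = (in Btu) 9.314e+13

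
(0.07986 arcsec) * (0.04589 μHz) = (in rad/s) 1.777e-14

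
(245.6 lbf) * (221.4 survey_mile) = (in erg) 3.893e+15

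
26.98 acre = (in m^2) 1.092e+05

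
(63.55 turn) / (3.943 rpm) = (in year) 3.066e-05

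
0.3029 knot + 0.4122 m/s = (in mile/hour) 1.271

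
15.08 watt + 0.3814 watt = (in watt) 15.46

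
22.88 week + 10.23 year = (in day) 3894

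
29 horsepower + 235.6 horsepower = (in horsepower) 264.6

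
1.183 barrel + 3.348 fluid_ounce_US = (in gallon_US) 49.71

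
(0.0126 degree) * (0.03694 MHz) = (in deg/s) 465.4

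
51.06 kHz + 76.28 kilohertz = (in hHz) 1273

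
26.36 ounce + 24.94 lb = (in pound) 26.59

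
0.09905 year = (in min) 5.206e+04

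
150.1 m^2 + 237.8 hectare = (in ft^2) 2.56e+07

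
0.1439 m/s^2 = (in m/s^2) 0.1439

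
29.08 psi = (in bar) 2.005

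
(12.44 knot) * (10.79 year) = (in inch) 8.573e+10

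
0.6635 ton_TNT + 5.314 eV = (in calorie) 6.635e+08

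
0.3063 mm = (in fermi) 3.063e+11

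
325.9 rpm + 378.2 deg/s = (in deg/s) 2334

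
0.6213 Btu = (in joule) 655.5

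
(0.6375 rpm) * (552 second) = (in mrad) 3.685e+04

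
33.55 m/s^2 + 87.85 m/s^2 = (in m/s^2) 121.4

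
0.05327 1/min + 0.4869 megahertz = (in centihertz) 4.869e+07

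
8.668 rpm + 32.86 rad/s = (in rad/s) 33.77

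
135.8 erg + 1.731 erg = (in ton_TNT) 3.287e-15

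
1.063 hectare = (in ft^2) 1.144e+05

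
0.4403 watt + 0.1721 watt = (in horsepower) 0.0008212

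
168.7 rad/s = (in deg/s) 9666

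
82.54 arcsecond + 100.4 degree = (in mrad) 1753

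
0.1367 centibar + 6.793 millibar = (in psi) 0.1184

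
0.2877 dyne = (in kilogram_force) 2.934e-07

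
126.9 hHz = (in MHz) 0.01269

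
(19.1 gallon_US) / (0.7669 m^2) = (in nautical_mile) 5.091e-05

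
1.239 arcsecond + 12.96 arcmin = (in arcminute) 12.98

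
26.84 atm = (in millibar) 2.72e+04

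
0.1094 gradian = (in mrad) 1.718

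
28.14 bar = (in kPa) 2814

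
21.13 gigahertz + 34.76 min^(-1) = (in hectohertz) 2.113e+08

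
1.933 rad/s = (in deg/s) 110.8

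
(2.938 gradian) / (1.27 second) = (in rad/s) 0.03634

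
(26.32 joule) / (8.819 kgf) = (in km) 0.0003043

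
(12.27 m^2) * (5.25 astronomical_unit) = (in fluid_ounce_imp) 3.392e+17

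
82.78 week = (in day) 579.5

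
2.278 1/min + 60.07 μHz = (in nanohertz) 3.803e+07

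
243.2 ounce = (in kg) 6.895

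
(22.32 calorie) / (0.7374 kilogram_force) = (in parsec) 4.185e-16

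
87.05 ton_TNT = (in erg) 3.642e+18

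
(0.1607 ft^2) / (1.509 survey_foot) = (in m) 0.03246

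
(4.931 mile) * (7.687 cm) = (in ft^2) 6566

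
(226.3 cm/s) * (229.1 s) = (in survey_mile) 0.3222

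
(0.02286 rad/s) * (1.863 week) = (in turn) 4099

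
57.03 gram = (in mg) 5.703e+04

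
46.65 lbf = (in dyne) 2.075e+07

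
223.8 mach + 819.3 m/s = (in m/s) 7.702e+04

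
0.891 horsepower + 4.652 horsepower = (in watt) 4133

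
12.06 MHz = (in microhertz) 1.206e+13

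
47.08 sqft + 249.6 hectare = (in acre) 616.8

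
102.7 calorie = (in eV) 2.682e+21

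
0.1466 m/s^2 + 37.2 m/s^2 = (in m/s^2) 37.35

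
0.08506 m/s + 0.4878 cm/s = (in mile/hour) 0.2012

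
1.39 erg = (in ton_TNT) 3.322e-17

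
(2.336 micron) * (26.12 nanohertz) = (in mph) 1.365e-13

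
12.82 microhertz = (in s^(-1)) 1.282e-05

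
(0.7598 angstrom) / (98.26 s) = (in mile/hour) 1.73e-12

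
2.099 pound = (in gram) 952.1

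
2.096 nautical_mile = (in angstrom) 3.882e+13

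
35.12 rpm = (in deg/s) 210.7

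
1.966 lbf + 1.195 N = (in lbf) 2.235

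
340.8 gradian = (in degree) 306.7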